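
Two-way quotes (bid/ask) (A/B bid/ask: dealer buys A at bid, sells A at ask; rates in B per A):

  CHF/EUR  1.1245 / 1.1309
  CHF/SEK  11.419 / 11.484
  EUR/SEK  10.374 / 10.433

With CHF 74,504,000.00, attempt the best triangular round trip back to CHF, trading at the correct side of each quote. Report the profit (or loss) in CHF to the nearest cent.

Net profit: CHF 1,177,914.47

Best loop CHF → EUR → SEK → CHF:
CHF 74,504,000.00 × 1.1245 (sell CHF at bid) = EUR 83,779,748.00
EUR 83,779,748.00 × 10.374 (sell EUR at bid) = SEK 869,131,105.75
SEK 869,131,105.75 ÷ 11.484 (buy CHF at ask) = CHF 75,681,914.47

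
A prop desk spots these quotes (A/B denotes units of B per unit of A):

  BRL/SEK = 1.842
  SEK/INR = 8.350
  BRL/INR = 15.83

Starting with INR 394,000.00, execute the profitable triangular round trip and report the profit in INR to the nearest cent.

Profit: INR 11,509.50

Profitable loop is INR → SEK → BRL → INR:
INR 394,000.00 ÷ 8.350 = SEK 47,185.63
SEK 47,185.63 ÷ 1.842 = BRL 25,616.52
BRL 25,616.52 × 15.83 = INR 405,509.50
Profit = INR 405,509.50 − INR 394,000.00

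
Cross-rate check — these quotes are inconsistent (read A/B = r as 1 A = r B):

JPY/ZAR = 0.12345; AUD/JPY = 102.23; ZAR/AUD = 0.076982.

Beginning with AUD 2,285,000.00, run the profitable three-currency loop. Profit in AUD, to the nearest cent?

Profit: AUD 66,947.15

Profitable loop is AUD → ZAR → JPY → AUD:
AUD 2,285,000.00 ÷ 0.076982 = ZAR 29,682,263.39
ZAR 29,682,263.39 ÷ 0.12345 = JPY 240,439,558
JPY 240,439,558 ÷ 102.23 = AUD 2,351,947.15
Profit = AUD 2,351,947.15 − AUD 2,285,000.00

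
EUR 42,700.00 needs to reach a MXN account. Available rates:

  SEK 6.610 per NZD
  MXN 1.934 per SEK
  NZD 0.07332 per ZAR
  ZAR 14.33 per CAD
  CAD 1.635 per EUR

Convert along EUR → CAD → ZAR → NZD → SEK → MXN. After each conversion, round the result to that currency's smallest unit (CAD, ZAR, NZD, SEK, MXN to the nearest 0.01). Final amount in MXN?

EUR 42,700.00 × 1.635 = CAD 69,814.50
CAD 69,814.50 × 14.33 = ZAR 1,000,441.79
ZAR 1,000,441.79 × 0.07332 = NZD 73,352.39
NZD 73,352.39 × 6.610 = SEK 484,859.30
SEK 484,859.30 × 1.934 = MXN 937,717.89

MXN 937,717.89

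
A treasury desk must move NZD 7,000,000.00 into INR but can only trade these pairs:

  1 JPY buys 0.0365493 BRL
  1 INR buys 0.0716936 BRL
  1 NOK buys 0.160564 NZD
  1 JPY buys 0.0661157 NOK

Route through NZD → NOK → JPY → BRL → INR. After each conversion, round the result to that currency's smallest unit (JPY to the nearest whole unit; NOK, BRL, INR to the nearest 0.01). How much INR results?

INR 336,158,374.95

NZD 7,000,000.00 ÷ 0.160564 = NOK 43,596,322.96
NOK 43,596,322.96 ÷ 0.0661157 = JPY 659,394,409
JPY 659,394,409 × 0.0365493 = BRL 24,100,404.07
BRL 24,100,404.07 ÷ 0.0716936 = INR 336,158,374.95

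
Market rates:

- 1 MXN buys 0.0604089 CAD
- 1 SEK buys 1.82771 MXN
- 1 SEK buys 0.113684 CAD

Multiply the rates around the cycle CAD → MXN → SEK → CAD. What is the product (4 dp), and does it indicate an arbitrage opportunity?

Around CAD → MXN → SEK → CAD: 1 ÷ 0.0604089 ÷ 1.82771 × 0.113684 = 1.029654
Product > 1; profitable direction is CAD → MXN → SEK → CAD.

1.0297 (arbitrage exists)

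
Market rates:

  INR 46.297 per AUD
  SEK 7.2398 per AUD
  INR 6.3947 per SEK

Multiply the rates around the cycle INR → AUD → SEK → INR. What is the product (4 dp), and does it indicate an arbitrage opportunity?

Around INR → AUD → SEK → INR: 1 ÷ 46.297 × 7.2398 × 6.3947 = 0.999986
Product ≈ 1 (deviation 0.001%, within rounding noise).

1.0000 (no arbitrage)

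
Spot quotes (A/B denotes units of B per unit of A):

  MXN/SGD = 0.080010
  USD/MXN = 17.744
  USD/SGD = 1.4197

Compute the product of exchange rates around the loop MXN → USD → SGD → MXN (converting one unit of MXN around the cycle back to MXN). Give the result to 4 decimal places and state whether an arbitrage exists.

Around MXN → USD → SGD → MXN: 1 ÷ 17.744 × 1.4197 ÷ 0.080010 = 1.000002
Product ≈ 1 (deviation 0.000%, within rounding noise).

1.0000 (no arbitrage)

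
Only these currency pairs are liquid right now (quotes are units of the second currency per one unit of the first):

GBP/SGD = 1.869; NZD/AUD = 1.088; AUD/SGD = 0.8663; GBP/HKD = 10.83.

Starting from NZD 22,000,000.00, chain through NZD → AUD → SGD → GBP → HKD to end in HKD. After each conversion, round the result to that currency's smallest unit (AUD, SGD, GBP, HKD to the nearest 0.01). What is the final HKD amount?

HKD 120,154,224.83

NZD 22,000,000.00 × 1.088 = AUD 23,936,000.00
AUD 23,936,000.00 × 0.8663 = SGD 20,735,756.80
SGD 20,735,756.80 ÷ 1.869 = GBP 11,094,572.93
GBP 11,094,572.93 × 10.83 = HKD 120,154,224.83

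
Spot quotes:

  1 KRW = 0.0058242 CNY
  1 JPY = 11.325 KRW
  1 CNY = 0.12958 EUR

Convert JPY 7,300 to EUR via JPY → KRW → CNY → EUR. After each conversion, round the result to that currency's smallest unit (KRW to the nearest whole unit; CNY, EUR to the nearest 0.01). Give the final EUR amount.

JPY 7,300 × 11.325 = KRW 82,672
KRW 82,672 × 0.0058242 = CNY 481.50
CNY 481.50 × 0.12958 = EUR 62.39

EUR 62.39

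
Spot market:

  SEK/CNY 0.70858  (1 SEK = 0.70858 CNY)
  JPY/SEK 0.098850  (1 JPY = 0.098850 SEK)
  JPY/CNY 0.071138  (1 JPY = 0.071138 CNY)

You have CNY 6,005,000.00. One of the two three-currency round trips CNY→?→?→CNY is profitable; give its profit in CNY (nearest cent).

Profit: CNY 93,866.11

Profitable loop is CNY → SEK → JPY → CNY:
CNY 6,005,000.00 ÷ 0.70858 = SEK 8,474,695.87
SEK 8,474,695.87 ÷ 0.098850 = JPY 85,732,887
JPY 85,732,887 × 0.071138 = CNY 6,098,866.11
Profit = CNY 6,098,866.11 − CNY 6,005,000.00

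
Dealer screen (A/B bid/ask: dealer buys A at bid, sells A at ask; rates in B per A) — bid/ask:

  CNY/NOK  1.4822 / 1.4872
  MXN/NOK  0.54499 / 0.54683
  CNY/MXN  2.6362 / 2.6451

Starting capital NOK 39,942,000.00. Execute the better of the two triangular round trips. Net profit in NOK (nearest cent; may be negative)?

Best loop NOK → MXN → CNY → NOK:
NOK 39,942,000.00 ÷ 0.54683 (buy MXN at ask) = MXN 73,042,810.38
MXN 73,042,810.38 ÷ 2.6451 (buy CNY at ask) = CNY 27,614,385.23
CNY 27,614,385.23 × 1.4822 (sell CNY at bid) = NOK 40,930,041.79

Net profit: NOK 988,041.79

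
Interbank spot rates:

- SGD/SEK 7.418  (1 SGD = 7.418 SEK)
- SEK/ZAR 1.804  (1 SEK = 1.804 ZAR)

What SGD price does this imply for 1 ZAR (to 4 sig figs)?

1 ZAR ÷ 1.804 = 0.554324 SEK
0.554324 SEK ÷ 7.418 = 0.0747268 SGD

ZAR/SGD = 0.07473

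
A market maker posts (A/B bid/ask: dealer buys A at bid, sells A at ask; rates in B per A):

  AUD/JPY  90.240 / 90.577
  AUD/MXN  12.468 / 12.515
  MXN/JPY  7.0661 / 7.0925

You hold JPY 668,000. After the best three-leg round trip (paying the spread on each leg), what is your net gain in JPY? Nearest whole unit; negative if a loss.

Best loop JPY → MXN → AUD → JPY:
JPY 668,000 ÷ 7.0925 (buy MXN at ask) = MXN 94,184.00
MXN 94,184.00 ÷ 12.515 (buy AUD at ask) = AUD 7,525.69
AUD 7,525.69 × 90.240 (sell AUD at bid) = JPY 679,118

Net profit: JPY 11,118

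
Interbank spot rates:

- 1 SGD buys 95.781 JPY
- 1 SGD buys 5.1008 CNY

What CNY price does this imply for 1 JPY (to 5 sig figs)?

1 JPY ÷ 95.781 = 0.0104405 SGD
0.0104405 SGD × 5.1008 = 0.0532548 CNY

JPY/CNY = 0.053255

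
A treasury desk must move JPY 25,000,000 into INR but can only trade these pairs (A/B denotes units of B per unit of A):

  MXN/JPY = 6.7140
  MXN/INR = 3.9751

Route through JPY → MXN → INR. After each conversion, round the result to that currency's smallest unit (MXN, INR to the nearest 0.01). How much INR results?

JPY 25,000,000 ÷ 6.7140 = MXN 3,723,562.70
MXN 3,723,562.70 × 3.9751 = INR 14,801,534.09

INR 14,801,534.09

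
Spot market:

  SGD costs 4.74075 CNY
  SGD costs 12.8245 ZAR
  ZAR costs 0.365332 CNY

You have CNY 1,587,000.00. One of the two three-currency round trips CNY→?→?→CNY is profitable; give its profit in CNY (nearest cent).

Profitable loop is CNY → ZAR → SGD → CNY:
CNY 1,587,000.00 ÷ 0.365332 = ZAR 4,343,993.96
ZAR 4,343,993.96 ÷ 12.8245 = SGD 338,726.18
SGD 338,726.18 × 4.74075 = CNY 1,605,816.16
Profit = CNY 1,605,816.16 − CNY 1,587,000.00

Profit: CNY 18,816.16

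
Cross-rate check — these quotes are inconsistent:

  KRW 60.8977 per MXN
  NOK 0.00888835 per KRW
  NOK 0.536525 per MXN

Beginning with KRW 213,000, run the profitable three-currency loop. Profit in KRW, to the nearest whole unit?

Profitable loop is KRW → NOK → MXN → KRW:
KRW 213,000 × 0.00888835 = NOK 1,893.22
NOK 1,893.22 ÷ 0.536525 = MXN 3,528.67
MXN 3,528.67 × 60.8977 = KRW 214,888
Profit = KRW 214,888 − KRW 213,000

Profit: KRW 1,888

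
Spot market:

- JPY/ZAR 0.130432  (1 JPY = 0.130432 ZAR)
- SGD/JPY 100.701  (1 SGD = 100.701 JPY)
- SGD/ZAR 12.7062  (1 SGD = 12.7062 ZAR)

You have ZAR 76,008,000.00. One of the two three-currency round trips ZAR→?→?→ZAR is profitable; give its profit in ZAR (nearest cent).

Profit: ZAR 2,562,868.73

Profitable loop is ZAR → SGD → JPY → ZAR:
ZAR 76,008,000.00 ÷ 12.7062 = SGD 5,981,961.56
SGD 5,981,961.56 × 100.701 = JPY 602,389,511
JPY 602,389,511 × 0.130432 = ZAR 78,570,868.73
Profit = ZAR 78,570,868.73 − ZAR 76,008,000.00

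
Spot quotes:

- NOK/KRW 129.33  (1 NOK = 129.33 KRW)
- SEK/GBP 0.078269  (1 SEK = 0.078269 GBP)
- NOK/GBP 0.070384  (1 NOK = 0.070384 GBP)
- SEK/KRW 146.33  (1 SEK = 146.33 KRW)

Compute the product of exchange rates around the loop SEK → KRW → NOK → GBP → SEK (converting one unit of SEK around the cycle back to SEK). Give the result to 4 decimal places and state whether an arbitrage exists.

1.0175 (arbitrage exists)

Around SEK → KRW → NOK → GBP → SEK: 1 × 146.33 ÷ 129.33 × 0.070384 ÷ 0.078269 = 1.017462
Product > 1; profitable direction is SEK → KRW → NOK → GBP → SEK.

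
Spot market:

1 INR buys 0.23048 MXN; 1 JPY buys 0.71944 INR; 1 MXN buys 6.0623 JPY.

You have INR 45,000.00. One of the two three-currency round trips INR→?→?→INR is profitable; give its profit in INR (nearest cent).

Profitable loop is INR → MXN → JPY → INR:
INR 45,000.00 × 0.23048 = MXN 10,371.60
MXN 10,371.60 × 6.0623 = JPY 62,876
JPY 62,876 × 0.71944 = INR 45,235.33
Profit = INR 45,235.33 − INR 45,000.00

Profit: INR 235.33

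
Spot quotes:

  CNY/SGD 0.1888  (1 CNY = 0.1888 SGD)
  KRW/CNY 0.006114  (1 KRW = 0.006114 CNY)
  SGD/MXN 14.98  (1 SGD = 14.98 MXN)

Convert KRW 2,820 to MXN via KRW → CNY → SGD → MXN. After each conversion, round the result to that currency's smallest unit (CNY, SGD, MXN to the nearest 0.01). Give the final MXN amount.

MXN 48.69

KRW 2,820 × 0.006114 = CNY 17.24
CNY 17.24 × 0.1888 = SGD 3.25
SGD 3.25 × 14.98 = MXN 48.69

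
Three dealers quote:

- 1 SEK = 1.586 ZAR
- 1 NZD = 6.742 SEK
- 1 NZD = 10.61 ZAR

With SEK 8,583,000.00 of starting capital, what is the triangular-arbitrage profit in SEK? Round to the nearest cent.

Profit: SEK 66,991.08

Profitable loop is SEK → ZAR → NZD → SEK:
SEK 8,583,000.00 × 1.586 = ZAR 13,612,638.00
ZAR 13,612,638.00 ÷ 10.61 = NZD 1,283,000.75
NZD 1,283,000.75 × 6.742 = SEK 8,649,991.08
Profit = SEK 8,649,991.08 − SEK 8,583,000.00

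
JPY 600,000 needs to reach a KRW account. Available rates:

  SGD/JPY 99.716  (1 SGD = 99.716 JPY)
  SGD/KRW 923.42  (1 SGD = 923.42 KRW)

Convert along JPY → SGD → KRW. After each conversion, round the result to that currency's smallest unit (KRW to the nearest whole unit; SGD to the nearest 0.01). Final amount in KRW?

KRW 5,556,301

JPY 600,000 ÷ 99.716 = SGD 6,017.09
SGD 6,017.09 × 923.42 = KRW 5,556,301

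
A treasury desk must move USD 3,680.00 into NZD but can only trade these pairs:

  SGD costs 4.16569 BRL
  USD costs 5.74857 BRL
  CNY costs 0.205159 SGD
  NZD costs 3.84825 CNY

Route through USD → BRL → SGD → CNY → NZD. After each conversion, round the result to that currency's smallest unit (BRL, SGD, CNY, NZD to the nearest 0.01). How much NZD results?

NZD 6,432.31

USD 3,680.00 × 5.74857 = BRL 21,154.74
BRL 21,154.74 ÷ 4.16569 = SGD 5,078.33
SGD 5,078.33 ÷ 0.205159 = CNY 24,753.14
CNY 24,753.14 ÷ 3.84825 = NZD 6,432.31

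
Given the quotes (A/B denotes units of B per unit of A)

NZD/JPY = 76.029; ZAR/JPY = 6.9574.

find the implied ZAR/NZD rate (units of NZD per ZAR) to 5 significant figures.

1 ZAR × 6.9574 = 6.9574 JPY
6.9574 JPY ÷ 76.029 = 0.0915098 NZD

ZAR/NZD = 0.091510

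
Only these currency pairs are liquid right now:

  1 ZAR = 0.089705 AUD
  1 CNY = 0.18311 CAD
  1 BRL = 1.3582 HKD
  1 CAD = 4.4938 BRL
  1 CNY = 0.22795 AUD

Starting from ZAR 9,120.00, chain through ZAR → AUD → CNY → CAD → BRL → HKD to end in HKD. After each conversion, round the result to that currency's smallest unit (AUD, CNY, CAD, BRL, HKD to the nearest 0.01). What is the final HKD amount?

ZAR 9,120.00 × 0.089705 = AUD 818.11
AUD 818.11 ÷ 0.22795 = CNY 3,588.99
CNY 3,588.99 × 0.18311 = CAD 657.18
CAD 657.18 × 4.4938 = BRL 2,953.24
BRL 2,953.24 × 1.3582 = HKD 4,011.09

HKD 4,011.09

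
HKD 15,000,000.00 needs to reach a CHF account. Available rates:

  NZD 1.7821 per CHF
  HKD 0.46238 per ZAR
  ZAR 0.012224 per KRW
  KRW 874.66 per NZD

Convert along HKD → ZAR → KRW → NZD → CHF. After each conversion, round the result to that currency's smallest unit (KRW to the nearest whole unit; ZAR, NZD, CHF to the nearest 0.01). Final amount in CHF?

HKD 15,000,000.00 ÷ 0.46238 = ZAR 32,440,849.52
ZAR 32,440,849.52 ÷ 0.012224 = KRW 2,653,865,308
KRW 2,653,865,308 ÷ 874.66 = NZD 3,034,167.91
NZD 3,034,167.91 ÷ 1.7821 = CHF 1,702,580.05

CHF 1,702,580.05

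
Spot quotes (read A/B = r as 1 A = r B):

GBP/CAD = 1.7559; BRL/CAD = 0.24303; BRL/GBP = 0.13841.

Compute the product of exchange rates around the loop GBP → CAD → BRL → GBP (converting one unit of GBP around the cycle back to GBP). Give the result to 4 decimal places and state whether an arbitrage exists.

1.0000 (no arbitrage)

Around GBP → CAD → BRL → GBP: 1 × 1.7559 ÷ 0.24303 × 0.13841 = 1.000017
Product ≈ 1 (deviation 0.002%, within rounding noise).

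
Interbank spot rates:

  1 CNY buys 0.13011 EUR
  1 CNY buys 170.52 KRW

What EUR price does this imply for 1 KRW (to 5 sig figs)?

1 KRW ÷ 170.52 = 0.00586441 CNY
0.00586441 CNY × 0.13011 = 0.000763019 EUR

KRW/EUR = 0.00076302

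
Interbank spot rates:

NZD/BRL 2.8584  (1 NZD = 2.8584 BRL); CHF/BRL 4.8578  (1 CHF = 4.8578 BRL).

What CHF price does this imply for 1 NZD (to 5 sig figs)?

1 NZD × 2.8584 = 2.8584 BRL
2.8584 BRL ÷ 4.8578 = 0.588415 CHF

NZD/CHF = 0.58841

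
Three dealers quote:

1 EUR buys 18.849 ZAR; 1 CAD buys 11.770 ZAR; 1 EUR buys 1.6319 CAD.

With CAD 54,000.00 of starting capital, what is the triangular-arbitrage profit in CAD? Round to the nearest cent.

Profit: CAD 1,026.95

Profitable loop is CAD → ZAR → EUR → CAD:
CAD 54,000.00 × 11.770 = ZAR 635,580.00
ZAR 635,580.00 ÷ 18.849 = EUR 33,719.56
EUR 33,719.56 × 1.6319 = CAD 55,026.95
Profit = CAD 55,026.95 − CAD 54,000.00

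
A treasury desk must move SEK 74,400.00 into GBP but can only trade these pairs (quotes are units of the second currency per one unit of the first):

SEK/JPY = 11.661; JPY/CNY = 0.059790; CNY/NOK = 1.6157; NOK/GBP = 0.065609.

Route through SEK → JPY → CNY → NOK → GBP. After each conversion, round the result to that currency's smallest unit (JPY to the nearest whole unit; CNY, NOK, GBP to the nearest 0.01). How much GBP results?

SEK 74,400.00 × 11.661 = JPY 867,578
JPY 867,578 × 0.059790 = CNY 51,872.49
CNY 51,872.49 × 1.6157 = NOK 83,810.38
NOK 83,810.38 × 0.065609 = GBP 5,498.72

GBP 5,498.72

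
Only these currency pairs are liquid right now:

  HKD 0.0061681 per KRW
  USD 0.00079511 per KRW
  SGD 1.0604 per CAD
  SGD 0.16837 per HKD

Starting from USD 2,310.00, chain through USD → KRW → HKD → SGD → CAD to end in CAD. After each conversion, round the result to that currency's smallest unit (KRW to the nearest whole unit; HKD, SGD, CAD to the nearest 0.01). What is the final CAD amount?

USD 2,310.00 ÷ 0.00079511 = KRW 2,905,258
KRW 2,905,258 × 0.0061681 = HKD 17,919.92
HKD 17,919.92 × 0.16837 = SGD 3,017.18
SGD 3,017.18 ÷ 1.0604 = CAD 2,845.32

CAD 2,845.32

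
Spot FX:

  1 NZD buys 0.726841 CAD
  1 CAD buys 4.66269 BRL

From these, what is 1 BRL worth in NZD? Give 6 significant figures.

1 BRL ÷ 4.66269 = 0.214468 CAD
0.214468 CAD ÷ 0.726841 = 0.295069 NZD

BRL/NZD = 0.295069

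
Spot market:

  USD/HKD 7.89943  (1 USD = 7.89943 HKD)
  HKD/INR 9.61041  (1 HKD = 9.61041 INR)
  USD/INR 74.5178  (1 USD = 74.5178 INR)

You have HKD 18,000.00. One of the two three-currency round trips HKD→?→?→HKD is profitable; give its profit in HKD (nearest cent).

Profitable loop is HKD → INR → USD → HKD:
HKD 18,000.00 × 9.61041 = INR 172,987.38
INR 172,987.38 ÷ 74.5178 = USD 2,321.42
USD 2,321.42 × 7.89943 = HKD 18,337.92
Profit = HKD 18,337.92 − HKD 18,000.00

Profit: HKD 337.92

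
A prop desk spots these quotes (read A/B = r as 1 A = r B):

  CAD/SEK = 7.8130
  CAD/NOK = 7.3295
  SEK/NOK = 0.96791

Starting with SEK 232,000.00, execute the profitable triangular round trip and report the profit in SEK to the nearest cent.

Profitable loop is SEK → NOK → CAD → SEK:
SEK 232,000.00 × 0.96791 = NOK 224,555.12
NOK 224,555.12 ÷ 7.3295 = CAD 30,637.17
CAD 30,637.17 × 7.8130 = SEK 239,368.19
Profit = SEK 239,368.19 − SEK 232,000.00

Profit: SEK 7,368.19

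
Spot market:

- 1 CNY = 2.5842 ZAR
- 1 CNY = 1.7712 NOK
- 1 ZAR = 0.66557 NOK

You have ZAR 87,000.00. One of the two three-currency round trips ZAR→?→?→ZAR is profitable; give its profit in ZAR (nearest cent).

Profitable loop is ZAR → CNY → NOK → ZAR:
ZAR 87,000.00 ÷ 2.5842 = CNY 33,666.12
CNY 33,666.12 × 1.7712 = NOK 59,629.44
NOK 59,629.44 ÷ 0.66557 = ZAR 89,591.54
Profit = ZAR 89,591.54 − ZAR 87,000.00

Profit: ZAR 2,591.54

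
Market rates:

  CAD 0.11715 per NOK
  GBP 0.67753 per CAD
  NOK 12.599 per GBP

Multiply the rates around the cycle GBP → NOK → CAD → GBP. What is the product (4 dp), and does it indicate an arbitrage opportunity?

Around GBP → NOK → CAD → GBP: 1 × 12.599 × 0.11715 × 0.67753 = 1.000016
Product ≈ 1 (deviation 0.002%, within rounding noise).

1.0000 (no arbitrage)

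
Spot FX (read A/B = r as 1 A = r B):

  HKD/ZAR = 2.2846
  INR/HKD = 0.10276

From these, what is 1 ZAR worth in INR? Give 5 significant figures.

1 ZAR ÷ 2.2846 = 0.437713 HKD
0.437713 HKD ÷ 0.10276 = 4.25957 INR

ZAR/INR = 4.2596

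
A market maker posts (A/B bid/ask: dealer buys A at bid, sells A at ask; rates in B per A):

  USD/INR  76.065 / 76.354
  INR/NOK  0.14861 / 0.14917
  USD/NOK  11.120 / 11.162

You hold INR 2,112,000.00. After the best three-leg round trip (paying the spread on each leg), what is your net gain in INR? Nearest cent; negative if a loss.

Net profit: INR 26,872.02

Best loop INR → NOK → USD → INR:
INR 2,112,000.00 × 0.14861 (sell INR at bid) = NOK 313,864.32
NOK 313,864.32 ÷ 11.162 (buy USD at ask) = USD 28,119.00
USD 28,119.00 × 76.065 (sell USD at bid) = INR 2,138,872.02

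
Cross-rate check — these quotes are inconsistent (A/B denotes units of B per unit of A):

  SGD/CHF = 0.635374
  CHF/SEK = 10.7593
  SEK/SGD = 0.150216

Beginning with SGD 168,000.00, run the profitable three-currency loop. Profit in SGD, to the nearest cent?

Profit: SGD 4,519.79

Profitable loop is SGD → CHF → SEK → SGD:
SGD 168,000.00 × 0.635374 = CHF 106,742.83
CHF 106,742.83 × 10.7593 = SEK 1,148,478.15
SEK 1,148,478.15 × 0.150216 = SGD 172,519.79
Profit = SGD 172,519.79 − SGD 168,000.00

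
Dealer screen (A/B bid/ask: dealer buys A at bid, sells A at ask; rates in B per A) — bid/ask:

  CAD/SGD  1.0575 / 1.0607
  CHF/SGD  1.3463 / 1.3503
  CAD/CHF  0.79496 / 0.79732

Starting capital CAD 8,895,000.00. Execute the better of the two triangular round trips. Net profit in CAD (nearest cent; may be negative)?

Net profit: CAD 80,125.01

Best loop CAD → CHF → SGD → CAD:
CAD 8,895,000.00 × 0.79496 (sell CAD at bid) = CHF 7,071,169.20
CHF 7,071,169.20 × 1.3463 (sell CHF at bid) = SGD 9,519,915.09
SGD 9,519,915.09 ÷ 1.0607 (buy CAD at ask) = CAD 8,975,125.01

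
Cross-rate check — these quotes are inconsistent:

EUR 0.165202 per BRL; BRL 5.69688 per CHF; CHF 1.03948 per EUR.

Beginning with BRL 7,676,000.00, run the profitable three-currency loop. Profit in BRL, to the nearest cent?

Profit: BRL 170,327.95

Profitable loop is BRL → CHF → EUR → BRL:
BRL 7,676,000.00 ÷ 5.69688 = CHF 1,347,404.19
CHF 1,347,404.19 ÷ 1.03948 = EUR 1,296,229.07
EUR 1,296,229.07 ÷ 0.165202 = BRL 7,846,327.95
Profit = BRL 7,846,327.95 − BRL 7,676,000.00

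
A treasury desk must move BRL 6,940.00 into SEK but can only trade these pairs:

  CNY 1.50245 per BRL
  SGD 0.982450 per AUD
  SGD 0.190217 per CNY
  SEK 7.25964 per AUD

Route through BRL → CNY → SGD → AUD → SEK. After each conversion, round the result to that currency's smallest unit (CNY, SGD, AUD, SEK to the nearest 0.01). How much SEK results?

BRL 6,940.00 × 1.50245 = CNY 10,427.00
CNY 10,427.00 × 0.190217 = SGD 1,983.39
SGD 1,983.39 ÷ 0.982450 = AUD 2,018.82
AUD 2,018.82 × 7.25964 = SEK 14,655.91

SEK 14,655.91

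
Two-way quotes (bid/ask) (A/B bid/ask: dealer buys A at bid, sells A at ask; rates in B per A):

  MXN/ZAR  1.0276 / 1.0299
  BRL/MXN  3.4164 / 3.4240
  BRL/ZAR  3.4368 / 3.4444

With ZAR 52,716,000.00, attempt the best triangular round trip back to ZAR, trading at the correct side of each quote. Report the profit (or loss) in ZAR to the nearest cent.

Best loop ZAR → BRL → MXN → ZAR:
ZAR 52,716,000.00 ÷ 3.4444 (buy BRL at ask) = BRL 15,304,842.64
BRL 15,304,842.64 × 3.4164 (sell BRL at bid) = MXN 52,287,464.41
MXN 52,287,464.41 × 1.0276 (sell MXN at bid) = ZAR 53,730,598.42

Net profit: ZAR 1,014,598.42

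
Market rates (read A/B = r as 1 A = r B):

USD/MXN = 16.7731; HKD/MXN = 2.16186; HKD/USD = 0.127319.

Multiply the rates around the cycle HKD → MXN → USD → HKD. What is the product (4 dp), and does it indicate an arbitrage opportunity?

1.0123 (arbitrage exists)

Around HKD → MXN → USD → HKD: 1 × 2.16186 ÷ 16.7731 ÷ 0.127319 = 1.012327
Product > 1; profitable direction is HKD → MXN → USD → HKD.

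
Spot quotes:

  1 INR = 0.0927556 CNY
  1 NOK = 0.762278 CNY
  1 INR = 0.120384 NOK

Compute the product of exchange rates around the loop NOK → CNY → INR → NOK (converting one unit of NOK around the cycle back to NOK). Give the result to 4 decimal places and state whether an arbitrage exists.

Around NOK → CNY → INR → NOK: 1 × 0.762278 ÷ 0.0927556 × 0.120384 = 0.989332
Product < 1; profitable direction is NOK → INR → CNY → NOK.

0.9893 (arbitrage exists)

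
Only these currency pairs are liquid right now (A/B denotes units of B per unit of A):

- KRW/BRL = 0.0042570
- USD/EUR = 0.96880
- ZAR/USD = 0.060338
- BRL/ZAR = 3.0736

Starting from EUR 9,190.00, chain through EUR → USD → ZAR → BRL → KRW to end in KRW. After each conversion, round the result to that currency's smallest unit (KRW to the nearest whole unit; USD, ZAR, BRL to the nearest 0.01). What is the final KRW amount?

KRW 12,015,431

EUR 9,190.00 ÷ 0.96880 = USD 9,485.96
USD 9,485.96 ÷ 0.060338 = ZAR 157,213.70
ZAR 157,213.70 ÷ 3.0736 = BRL 51,149.69
BRL 51,149.69 ÷ 0.0042570 = KRW 12,015,431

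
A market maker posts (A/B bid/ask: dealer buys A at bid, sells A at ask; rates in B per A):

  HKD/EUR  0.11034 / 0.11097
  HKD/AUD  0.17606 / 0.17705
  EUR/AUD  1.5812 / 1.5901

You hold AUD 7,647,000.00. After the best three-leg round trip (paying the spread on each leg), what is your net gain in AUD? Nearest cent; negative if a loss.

Net result: AUD -17,048.73 (no profitable arbitrage after spreads)

Best loop AUD → EUR → HKD → AUD:
AUD 7,647,000.00 ÷ 1.5901 (buy EUR at ask) = EUR 4,809,131.50
EUR 4,809,131.50 ÷ 0.11097 (buy HKD at ask) = HKD 43,337,221.78
HKD 43,337,221.78 × 0.17606 (sell HKD at bid) = AUD 7,629,951.27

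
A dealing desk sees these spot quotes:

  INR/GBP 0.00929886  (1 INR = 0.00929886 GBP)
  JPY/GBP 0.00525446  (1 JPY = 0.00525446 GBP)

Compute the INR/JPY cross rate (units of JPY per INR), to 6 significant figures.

INR/JPY = 1.76971

1 INR × 0.00929886 = 0.00929886 GBP
0.00929886 GBP ÷ 0.00525446 = 1.76971 JPY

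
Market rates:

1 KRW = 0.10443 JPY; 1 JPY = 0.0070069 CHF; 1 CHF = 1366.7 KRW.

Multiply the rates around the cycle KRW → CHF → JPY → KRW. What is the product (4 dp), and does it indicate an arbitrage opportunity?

0.9999 (no arbitrage)

Around KRW → CHF → JPY → KRW: 1 ÷ 1366.7 ÷ 0.0070069 ÷ 0.10443 = 0.999944
Product ≈ 1 (deviation 0.006%, within rounding noise).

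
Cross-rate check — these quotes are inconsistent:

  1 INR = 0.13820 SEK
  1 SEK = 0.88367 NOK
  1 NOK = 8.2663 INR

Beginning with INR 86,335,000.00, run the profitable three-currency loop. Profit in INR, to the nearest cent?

Profitable loop is INR → SEK → NOK → INR:
INR 86,335,000.00 × 0.13820 = SEK 11,931,497.00
SEK 11,931,497.00 × 0.88367 = NOK 10,543,505.95
NOK 10,543,505.95 × 8.2663 = INR 87,155,783.27
Profit = INR 87,155,783.27 − INR 86,335,000.00

Profit: INR 820,783.27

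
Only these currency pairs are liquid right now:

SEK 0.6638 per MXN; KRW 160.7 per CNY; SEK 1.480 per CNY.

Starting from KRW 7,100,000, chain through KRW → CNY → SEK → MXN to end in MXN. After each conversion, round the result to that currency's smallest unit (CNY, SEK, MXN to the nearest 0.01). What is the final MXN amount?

MXN 98,506.97

KRW 7,100,000 ÷ 160.7 = CNY 44,181.71
CNY 44,181.71 × 1.480 = SEK 65,388.93
SEK 65,388.93 ÷ 0.6638 = MXN 98,506.97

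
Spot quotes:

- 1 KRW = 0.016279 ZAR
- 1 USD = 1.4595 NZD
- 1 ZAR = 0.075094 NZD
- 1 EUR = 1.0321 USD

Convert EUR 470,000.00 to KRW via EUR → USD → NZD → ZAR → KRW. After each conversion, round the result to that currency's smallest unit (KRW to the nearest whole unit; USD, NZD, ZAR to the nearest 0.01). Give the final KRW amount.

EUR 470,000.00 × 1.0321 = USD 485,087.00
USD 485,087.00 × 1.4595 = NZD 707,984.48
NZD 707,984.48 ÷ 0.075094 = ZAR 9,427,976.67
ZAR 9,427,976.67 ÷ 0.016279 = KRW 579,149,620

KRW 579,149,620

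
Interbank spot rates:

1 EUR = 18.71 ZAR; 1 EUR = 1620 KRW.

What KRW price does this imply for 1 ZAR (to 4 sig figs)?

1 ZAR ÷ 18.71 = 0.0534474 EUR
0.0534474 EUR × 1620 = 86.5847 KRW

ZAR/KRW = 86.58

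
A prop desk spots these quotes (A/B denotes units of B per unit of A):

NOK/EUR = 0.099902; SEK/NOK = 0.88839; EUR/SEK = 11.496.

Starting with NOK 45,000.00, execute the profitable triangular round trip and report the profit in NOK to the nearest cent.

Profitable loop is NOK → EUR → SEK → NOK:
NOK 45,000.00 × 0.099902 = EUR 4,495.59
EUR 4,495.59 × 11.496 = SEK 51,681.30
SEK 51,681.30 × 0.88839 = NOK 45,913.15
Profit = NOK 45,913.15 − NOK 45,000.00

Profit: NOK 913.15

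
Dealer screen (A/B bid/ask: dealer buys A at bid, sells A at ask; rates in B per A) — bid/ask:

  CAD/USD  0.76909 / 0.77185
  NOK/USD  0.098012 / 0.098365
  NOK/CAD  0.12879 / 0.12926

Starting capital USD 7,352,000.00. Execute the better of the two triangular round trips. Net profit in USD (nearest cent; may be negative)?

Best loop USD → NOK → CAD → USD:
USD 7,352,000.00 ÷ 0.098365 (buy NOK at ask) = NOK 74,742,032.23
NOK 74,742,032.23 × 0.12879 (sell NOK at bid) = CAD 9,626,026.33
CAD 9,626,026.33 × 0.76909 (sell CAD at bid) = USD 7,403,280.59

Net profit: USD 51,280.59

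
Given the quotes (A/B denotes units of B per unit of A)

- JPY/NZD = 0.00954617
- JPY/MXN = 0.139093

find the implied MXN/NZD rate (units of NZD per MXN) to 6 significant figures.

MXN/NZD = 0.0686316

1 MXN ÷ 0.139093 = 7.18943 JPY
7.18943 JPY × 0.00954617 = 0.0686316 NZD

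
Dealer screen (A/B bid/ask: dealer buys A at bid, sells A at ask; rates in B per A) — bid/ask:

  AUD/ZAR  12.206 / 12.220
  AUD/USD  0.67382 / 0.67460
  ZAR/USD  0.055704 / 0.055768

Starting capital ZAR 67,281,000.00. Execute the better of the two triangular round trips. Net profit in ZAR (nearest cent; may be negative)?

Best loop ZAR → USD → AUD → ZAR:
ZAR 67,281,000.00 × 0.055704 (sell ZAR at bid) = USD 3,747,820.82
USD 3,747,820.82 ÷ 0.67460 (buy AUD at ask) = AUD 5,555,619.37
AUD 5,555,619.37 × 12.206 (sell AUD at bid) = ZAR 67,811,889.98

Net profit: ZAR 530,889.98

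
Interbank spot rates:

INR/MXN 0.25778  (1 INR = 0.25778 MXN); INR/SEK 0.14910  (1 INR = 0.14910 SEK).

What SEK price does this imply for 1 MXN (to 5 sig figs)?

1 MXN ÷ 0.25778 = 3.87928 INR
3.87928 INR × 0.14910 = 0.5784 SEK

MXN/SEK = 0.57840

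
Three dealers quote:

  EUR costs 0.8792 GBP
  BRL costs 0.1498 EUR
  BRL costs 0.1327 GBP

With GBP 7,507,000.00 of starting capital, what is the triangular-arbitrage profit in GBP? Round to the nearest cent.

Profitable loop is GBP → EUR → BRL → GBP:
GBP 7,507,000.00 ÷ 0.8792 = EUR 8,538,444.04
EUR 8,538,444.04 ÷ 0.1498 = BRL 56,998,958.88
BRL 56,998,958.88 × 0.1327 = GBP 7,563,761.84
Profit = GBP 7,563,761.84 − GBP 7,507,000.00

Profit: GBP 56,761.84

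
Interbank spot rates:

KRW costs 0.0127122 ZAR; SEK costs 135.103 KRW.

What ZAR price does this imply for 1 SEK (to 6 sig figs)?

1 SEK × 135.103 = 135.103 KRW
135.103 KRW × 0.0127122 = 1.71746 ZAR

SEK/ZAR = 1.71746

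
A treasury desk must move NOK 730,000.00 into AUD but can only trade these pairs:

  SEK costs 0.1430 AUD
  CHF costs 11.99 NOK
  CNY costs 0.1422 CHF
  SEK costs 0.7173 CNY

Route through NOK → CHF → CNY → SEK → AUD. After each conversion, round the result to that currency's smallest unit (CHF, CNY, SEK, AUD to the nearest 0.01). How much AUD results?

AUD 85,357.03

NOK 730,000.00 ÷ 11.99 = CHF 60,884.07
CHF 60,884.07 ÷ 0.1422 = CNY 428,158.02
CNY 428,158.02 ÷ 0.7173 = SEK 596,902.30
SEK 596,902.30 × 0.1430 = AUD 85,357.03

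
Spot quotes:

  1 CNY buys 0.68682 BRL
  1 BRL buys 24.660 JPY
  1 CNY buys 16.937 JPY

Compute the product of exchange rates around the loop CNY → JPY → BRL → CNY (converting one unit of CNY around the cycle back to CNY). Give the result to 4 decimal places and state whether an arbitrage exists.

1.0000 (no arbitrage)

Around CNY → JPY → BRL → CNY: 1 × 16.937 ÷ 24.660 ÷ 0.68682 = 1.000001
Product ≈ 1 (deviation 0.000%, within rounding noise).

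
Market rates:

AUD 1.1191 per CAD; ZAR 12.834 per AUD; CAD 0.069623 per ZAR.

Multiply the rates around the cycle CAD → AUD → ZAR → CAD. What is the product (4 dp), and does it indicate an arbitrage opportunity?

1.0000 (no arbitrage)

Around CAD → AUD → ZAR → CAD: 1 × 1.1191 × 12.834 × 0.069623 = 0.999962
Product ≈ 1 (deviation 0.004%, within rounding noise).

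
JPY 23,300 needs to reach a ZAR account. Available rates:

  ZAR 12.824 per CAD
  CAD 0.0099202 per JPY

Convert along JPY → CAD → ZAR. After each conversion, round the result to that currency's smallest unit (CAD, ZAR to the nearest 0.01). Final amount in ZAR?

JPY 23,300 × 0.0099202 = CAD 231.14
CAD 231.14 × 12.824 = ZAR 2,964.14

ZAR 2,964.14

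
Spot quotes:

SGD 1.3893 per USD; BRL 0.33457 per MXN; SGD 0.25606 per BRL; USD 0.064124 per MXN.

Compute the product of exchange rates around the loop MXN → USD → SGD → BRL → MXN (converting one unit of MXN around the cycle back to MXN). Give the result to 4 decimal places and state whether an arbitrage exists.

1.0399 (arbitrage exists)

Around MXN → USD → SGD → BRL → MXN: 1 × 0.064124 × 1.3893 ÷ 0.25606 ÷ 0.33457 = 1.039891
Product > 1; profitable direction is MXN → USD → SGD → BRL → MXN.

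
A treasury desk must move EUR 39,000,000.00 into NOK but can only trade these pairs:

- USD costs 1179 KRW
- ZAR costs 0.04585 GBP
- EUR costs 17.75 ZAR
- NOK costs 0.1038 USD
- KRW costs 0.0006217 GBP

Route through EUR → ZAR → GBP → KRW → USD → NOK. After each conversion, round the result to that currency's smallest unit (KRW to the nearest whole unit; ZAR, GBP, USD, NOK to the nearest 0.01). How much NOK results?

EUR 39,000,000.00 × 17.75 = ZAR 692,250,000.00
ZAR 692,250,000.00 × 0.04585 = GBP 31,739,662.50
GBP 31,739,662.50 ÷ 0.0006217 = KRW 51,053,019,945
KRW 51,053,019,945 ÷ 1179 = USD 43,301,967.72
USD 43,301,967.72 ÷ 0.1038 = NOK 417,167,319.08

NOK 417,167,319.08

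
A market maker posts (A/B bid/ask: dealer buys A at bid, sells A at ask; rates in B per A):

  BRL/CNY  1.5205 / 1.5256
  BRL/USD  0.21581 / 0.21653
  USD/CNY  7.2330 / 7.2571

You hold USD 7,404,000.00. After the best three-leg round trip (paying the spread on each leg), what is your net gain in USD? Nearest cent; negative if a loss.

Net profit: USD 171,577.75

Best loop USD → CNY → BRL → USD:
USD 7,404,000.00 × 7.2330 (sell USD at bid) = CNY 53,553,132.00
CNY 53,553,132.00 ÷ 1.5256 (buy BRL at ask) = BRL 35,102,996.85
BRL 35,102,996.85 × 0.21581 (sell BRL at bid) = USD 7,575,577.75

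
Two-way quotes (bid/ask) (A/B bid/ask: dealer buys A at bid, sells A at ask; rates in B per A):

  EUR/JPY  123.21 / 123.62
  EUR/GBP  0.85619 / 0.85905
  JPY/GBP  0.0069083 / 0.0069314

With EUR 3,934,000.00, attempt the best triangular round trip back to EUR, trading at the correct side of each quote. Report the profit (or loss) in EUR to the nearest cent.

Net result: EUR -3,074.57 (no profitable arbitrage after spreads)

Best loop EUR → GBP → JPY → EUR:
EUR 3,934,000.00 × 0.85619 (sell EUR at bid) = GBP 3,368,251.46
GBP 3,368,251.46 ÷ 0.0069314 (buy JPY at ask) = JPY 485,941,002
JPY 485,941,002 ÷ 123.62 (buy EUR at ask) = EUR 3,930,925.43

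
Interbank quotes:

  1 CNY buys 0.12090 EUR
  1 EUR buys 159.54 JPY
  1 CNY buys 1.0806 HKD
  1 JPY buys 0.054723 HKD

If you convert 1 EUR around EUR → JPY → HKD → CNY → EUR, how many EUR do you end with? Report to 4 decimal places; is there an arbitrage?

Around EUR → JPY → HKD → CNY → EUR: 1 × 159.54 × 0.054723 ÷ 1.0806 × 0.12090 = 0.976789
Product < 1; profitable direction is EUR → CNY → HKD → JPY → EUR.

0.9768 (arbitrage exists)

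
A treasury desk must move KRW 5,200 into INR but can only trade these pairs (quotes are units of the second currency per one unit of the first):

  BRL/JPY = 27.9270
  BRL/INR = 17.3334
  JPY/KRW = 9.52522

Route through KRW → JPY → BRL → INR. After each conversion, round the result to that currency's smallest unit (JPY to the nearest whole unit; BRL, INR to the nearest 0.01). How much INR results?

INR 338.87

KRW 5,200 ÷ 9.52522 = JPY 546
JPY 546 ÷ 27.9270 = BRL 19.55
BRL 19.55 × 17.3334 = INR 338.87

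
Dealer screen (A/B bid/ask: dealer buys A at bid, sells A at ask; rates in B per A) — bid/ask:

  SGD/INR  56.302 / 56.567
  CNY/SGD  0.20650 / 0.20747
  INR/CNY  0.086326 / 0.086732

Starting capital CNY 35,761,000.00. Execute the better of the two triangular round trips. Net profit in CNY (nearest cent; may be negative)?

Net profit: CNY 130,792.72

Best loop CNY → SGD → INR → CNY:
CNY 35,761,000.00 × 0.20650 (sell CNY at bid) = SGD 7,384,646.50
SGD 7,384,646.50 × 56.302 (sell SGD at bid) = INR 415,770,367.24
INR 415,770,367.24 × 0.086326 (sell INR at bid) = CNY 35,891,792.72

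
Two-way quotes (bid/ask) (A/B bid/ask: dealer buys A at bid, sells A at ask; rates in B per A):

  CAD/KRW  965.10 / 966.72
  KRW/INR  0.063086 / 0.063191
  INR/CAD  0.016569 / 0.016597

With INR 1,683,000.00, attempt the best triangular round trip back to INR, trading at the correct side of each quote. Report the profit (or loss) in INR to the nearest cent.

Best loop INR → CAD → KRW → INR:
INR 1,683,000.00 × 0.016569 (sell INR at bid) = CAD 27,885.63
CAD 27,885.63 × 965.10 (sell CAD at bid) = KRW 26,912,419
KRW 26,912,419 × 0.063086 (sell KRW at bid) = INR 1,697,796.84

Net profit: INR 14,796.84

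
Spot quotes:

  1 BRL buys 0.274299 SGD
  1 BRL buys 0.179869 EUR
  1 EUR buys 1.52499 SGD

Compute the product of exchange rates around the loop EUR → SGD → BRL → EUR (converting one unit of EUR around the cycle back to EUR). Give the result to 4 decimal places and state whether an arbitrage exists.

1.0000 (no arbitrage)

Around EUR → SGD → BRL → EUR: 1 × 1.52499 ÷ 0.274299 × 0.179869 = 0.999998
Product ≈ 1 (deviation 0.000%, within rounding noise).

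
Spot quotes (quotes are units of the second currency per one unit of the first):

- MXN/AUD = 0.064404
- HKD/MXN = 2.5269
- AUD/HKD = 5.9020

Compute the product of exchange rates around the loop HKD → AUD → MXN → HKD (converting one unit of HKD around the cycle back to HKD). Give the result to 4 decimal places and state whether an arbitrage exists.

1.0411 (arbitrage exists)

Around HKD → AUD → MXN → HKD: 1 ÷ 5.9020 ÷ 0.064404 ÷ 2.5269 = 1.041118
Product > 1; profitable direction is HKD → AUD → MXN → HKD.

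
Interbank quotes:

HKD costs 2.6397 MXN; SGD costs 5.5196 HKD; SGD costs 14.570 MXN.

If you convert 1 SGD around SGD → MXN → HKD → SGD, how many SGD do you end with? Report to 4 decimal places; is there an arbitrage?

1.0000 (no arbitrage)

Around SGD → MXN → HKD → SGD: 1 × 14.570 ÷ 2.6397 ÷ 5.5196 = 0.999994
Product ≈ 1 (deviation 0.001%, within rounding noise).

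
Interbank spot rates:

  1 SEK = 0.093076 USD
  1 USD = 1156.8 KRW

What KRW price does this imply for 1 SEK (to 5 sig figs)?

SEK/KRW = 107.67

1 SEK × 0.093076 = 0.093076 USD
0.093076 USD × 1156.8 = 107.67 KRW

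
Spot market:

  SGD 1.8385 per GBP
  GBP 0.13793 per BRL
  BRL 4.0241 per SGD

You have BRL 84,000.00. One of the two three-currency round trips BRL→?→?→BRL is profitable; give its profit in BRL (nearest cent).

Profit: BRL 1,717.68

Profitable loop is BRL → GBP → SGD → BRL:
BRL 84,000.00 × 0.13793 = GBP 11,586.12
GBP 11,586.12 × 1.8385 = SGD 21,301.08
SGD 21,301.08 × 4.0241 = BRL 85,717.68
Profit = BRL 85,717.68 − BRL 84,000.00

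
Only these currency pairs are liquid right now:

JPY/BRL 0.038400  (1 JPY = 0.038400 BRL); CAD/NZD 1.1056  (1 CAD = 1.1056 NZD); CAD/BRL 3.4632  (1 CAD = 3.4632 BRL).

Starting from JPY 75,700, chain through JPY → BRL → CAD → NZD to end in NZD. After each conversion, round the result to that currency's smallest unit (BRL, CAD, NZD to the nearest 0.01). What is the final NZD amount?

NZD 928.00

JPY 75,700 × 0.038400 = BRL 2,906.88
BRL 2,906.88 ÷ 3.4632 = CAD 839.36
CAD 839.36 × 1.1056 = NZD 928.00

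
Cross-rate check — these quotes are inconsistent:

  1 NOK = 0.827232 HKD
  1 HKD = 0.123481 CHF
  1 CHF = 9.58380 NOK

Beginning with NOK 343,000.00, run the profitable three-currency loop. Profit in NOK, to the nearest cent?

Profit: NOK 7,371.61

Profitable loop is NOK → CHF → HKD → NOK:
NOK 343,000.00 ÷ 9.58380 = CHF 35,789.56
CHF 35,789.56 ÷ 0.123481 = HKD 289,838.61
HKD 289,838.61 ÷ 0.827232 = NOK 350,371.61
Profit = NOK 350,371.61 − NOK 343,000.00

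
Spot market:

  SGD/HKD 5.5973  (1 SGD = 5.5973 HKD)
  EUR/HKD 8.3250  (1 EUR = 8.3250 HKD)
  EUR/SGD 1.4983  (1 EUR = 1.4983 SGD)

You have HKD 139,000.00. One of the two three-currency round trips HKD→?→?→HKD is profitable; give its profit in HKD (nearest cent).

Profit: HKD 1,025.75

Profitable loop is HKD → EUR → SGD → HKD:
HKD 139,000.00 ÷ 8.3250 = EUR 16,696.70
EUR 16,696.70 × 1.4983 = SGD 25,016.66
SGD 25,016.66 × 5.5973 = HKD 140,025.75
Profit = HKD 140,025.75 − HKD 139,000.00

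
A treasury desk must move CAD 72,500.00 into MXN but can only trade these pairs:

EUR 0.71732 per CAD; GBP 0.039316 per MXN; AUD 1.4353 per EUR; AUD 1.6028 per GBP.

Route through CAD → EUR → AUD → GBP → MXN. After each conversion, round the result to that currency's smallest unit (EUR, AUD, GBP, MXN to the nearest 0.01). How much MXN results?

MXN 1,184,526.91

CAD 72,500.00 × 0.71732 = EUR 52,005.70
EUR 52,005.70 × 1.4353 = AUD 74,643.78
AUD 74,643.78 ÷ 1.6028 = GBP 46,570.86
GBP 46,570.86 ÷ 0.039316 = MXN 1,184,526.91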